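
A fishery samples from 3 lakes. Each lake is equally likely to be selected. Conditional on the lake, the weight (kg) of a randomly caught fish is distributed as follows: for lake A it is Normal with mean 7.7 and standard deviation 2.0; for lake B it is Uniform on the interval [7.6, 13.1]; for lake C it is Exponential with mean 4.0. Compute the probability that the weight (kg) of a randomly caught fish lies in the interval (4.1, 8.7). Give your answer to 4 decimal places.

0.3669

Conditional on each lake, P(4.1 < X < 8.7): A: 0.655532; B: 0.2; C: 0.245188.
By total probability, P(4.1 < X < 8.7) = 0.333333·0.655532 + 0.333333·0.2 + 0.333333·0.245188 = 0.366907.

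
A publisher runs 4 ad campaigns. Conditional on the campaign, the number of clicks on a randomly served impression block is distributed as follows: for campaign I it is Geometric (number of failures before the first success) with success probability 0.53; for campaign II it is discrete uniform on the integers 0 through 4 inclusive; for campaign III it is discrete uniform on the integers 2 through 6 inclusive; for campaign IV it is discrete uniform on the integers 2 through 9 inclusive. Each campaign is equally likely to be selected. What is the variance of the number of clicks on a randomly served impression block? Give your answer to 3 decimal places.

Per component, I: μ=0.886792, E[X²]=2.45959; II: μ=2, E[X²]=6; III: μ=4, E[X²]=18; IV: μ=5.5, E[X²]=35.5.
E[X] = 0.25·0.886792 + 0.25·2 + 0.25·4 + 0.25·5.5 = 3.0967.
E[X²] = 0.25·2.45959 + 0.25·6 + 0.25·18 + 0.25·35.5 = 15.4899.
Var(X) = E[X²] − (E[X])² = 15.4899 − 9.58954 = 5.90036.

5.900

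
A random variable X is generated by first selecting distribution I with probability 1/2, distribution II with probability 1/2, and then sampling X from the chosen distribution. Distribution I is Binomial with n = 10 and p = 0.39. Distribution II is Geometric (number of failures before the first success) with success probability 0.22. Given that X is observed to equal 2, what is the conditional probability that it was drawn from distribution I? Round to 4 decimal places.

Likelihoods P(X=2 | ·): I: 0.131214; II: 0.133848.
Posterior ∝ prior × likelihood. Numerator for I: 0.5·0.131214 = 0.065607.
Normalizing constant: 0.5·0.131214 + 0.5·0.133848 = 0.132531.
P(I | observation) = 0.065607 / 0.132531 = 0.495031.

0.4950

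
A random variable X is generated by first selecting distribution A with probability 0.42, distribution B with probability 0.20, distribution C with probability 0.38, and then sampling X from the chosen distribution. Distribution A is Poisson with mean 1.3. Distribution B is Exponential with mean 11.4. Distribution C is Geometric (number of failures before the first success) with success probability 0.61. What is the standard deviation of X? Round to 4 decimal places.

6.6615

Per component, A: μ=1.3, E[X²]=2.99; B: μ=11.4, E[X²]=259.92; C: μ=0.639344, E[X²]=1.45687.
E[X] = 0.42·1.3 + 0.2·11.4 + 0.38·0.639344 = 3.06895.
E[X²] = 0.42·2.99 + 0.2·259.92 + 0.38·1.45687 = 53.7934.
Var(X) = E[X²] − (E[X])² = 53.7934 − 9.41846 = 44.375.
SD(X) = √44.375 = 6.66145.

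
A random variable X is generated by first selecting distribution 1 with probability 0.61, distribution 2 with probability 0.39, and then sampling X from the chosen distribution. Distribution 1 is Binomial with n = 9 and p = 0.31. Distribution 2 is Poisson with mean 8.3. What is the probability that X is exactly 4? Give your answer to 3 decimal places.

Conditional on each component, P(X = 4): 1: 0.181996; 2: 0.0491425.
By total probability, P(X = 4) = 0.61·0.181996 + 0.39·0.0491425 = 0.130183.

0.130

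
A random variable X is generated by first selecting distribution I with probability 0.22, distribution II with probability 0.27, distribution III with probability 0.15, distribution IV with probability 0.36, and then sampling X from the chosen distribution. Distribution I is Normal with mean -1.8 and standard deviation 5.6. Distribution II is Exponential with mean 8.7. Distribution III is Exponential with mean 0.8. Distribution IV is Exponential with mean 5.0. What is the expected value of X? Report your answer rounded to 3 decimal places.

3.873

Component means — I: -1.8; II: 8.7; III: 0.8; IV: 5.
E[X] = 0.22·-1.8 + 0.27·8.7 + 0.15·0.8 + 0.36·5 = 3.873.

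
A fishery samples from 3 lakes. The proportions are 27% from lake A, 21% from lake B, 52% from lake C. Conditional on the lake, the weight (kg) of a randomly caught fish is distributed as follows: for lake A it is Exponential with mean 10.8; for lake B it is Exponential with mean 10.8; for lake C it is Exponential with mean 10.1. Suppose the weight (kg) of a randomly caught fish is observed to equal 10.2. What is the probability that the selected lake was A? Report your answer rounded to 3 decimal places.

0.270

Likelihoods f(10.2 | ·): A: 0.0360088; B: 0.0360088; C: 0.0360649.
Posterior ∝ prior × likelihood. Numerator for A: 0.27·0.0360088 = 0.00972239.
Normalizing constant: 0.27·0.0360088 + 0.21·0.0360088 + 0.52·0.0360649 = 0.036038.
P(A | observation) = 0.00972239 / 0.036038 = 0.269782.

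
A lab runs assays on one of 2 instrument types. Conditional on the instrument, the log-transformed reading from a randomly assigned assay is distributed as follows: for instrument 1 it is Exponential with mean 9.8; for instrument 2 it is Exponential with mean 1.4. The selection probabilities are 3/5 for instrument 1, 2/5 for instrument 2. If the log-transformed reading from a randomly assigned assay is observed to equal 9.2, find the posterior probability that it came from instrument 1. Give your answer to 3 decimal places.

0.984

Likelihoods f(9.2 | ·): 1: 0.0399088; 2: 0.000999854.
Posterior ∝ prior × likelihood. Numerator for 1: 0.6·0.0399088 = 0.0239453.
Normalizing constant: 0.6·0.0399088 + 0.4·0.000999854 = 0.0243452.
P(1 | observation) = 0.0239453 / 0.0243452 = 0.983572.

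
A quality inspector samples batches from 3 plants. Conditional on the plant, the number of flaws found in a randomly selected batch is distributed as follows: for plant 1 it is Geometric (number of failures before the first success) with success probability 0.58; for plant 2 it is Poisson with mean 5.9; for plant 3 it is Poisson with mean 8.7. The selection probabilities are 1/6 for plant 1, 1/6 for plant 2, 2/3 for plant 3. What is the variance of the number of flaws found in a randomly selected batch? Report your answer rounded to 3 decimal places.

15.675

Per component, 1: μ=0.724138, E[X²]=1.77289; 2: μ=5.9, E[X²]=40.71; 3: μ=8.7, E[X²]=84.39.
E[X] = 0.166667·0.724138 + 0.166667·5.9 + 0.666667·8.7 = 6.90402.
E[X²] = 0.166667·1.77289 + 0.166667·40.71 + 0.666667·84.39 = 63.3405.
Var(X) = E[X²] − (E[X])² = 63.3405 − 47.6655 = 15.6749.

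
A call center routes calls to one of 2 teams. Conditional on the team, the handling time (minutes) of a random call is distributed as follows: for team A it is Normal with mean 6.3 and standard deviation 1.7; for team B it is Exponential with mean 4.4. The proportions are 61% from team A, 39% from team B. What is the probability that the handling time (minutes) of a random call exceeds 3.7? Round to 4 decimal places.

Conditional on each team, P(X > 3.7): A: 0.936919; B: 0.431318.
By total probability, P(X > 3.7) = 0.61·0.936919 + 0.39·0.431318 = 0.739735.

0.7397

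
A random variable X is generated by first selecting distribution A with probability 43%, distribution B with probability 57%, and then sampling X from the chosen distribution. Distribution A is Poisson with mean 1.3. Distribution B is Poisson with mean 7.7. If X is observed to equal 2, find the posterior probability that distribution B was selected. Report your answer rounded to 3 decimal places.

Likelihoods P(X=2 | ·): A: 0.230289; B: 0.0134241.
Posterior ∝ prior × likelihood. Numerator for B: 0.57·0.0134241 = 0.00765172.
Normalizing constant: 0.43·0.230289 + 0.57·0.0134241 = 0.106676.
P(B | observation) = 0.00765172 / 0.106676 = 0.0717285.

0.072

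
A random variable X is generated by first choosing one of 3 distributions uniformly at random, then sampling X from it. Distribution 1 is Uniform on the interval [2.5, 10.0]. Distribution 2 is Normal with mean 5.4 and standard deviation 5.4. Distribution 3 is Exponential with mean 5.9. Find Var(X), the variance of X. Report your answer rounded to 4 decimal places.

Per component, 1: μ=6.25, E[X²]=43.75; 2: μ=5.4, E[X²]=58.32; 3: μ=5.9, E[X²]=69.62.
E[X] = 0.333333·6.25 + 0.333333·5.4 + 0.333333·5.9 = 5.85.
E[X²] = 0.333333·43.75 + 0.333333·58.32 + 0.333333·69.62 = 57.23.
Var(X) = E[X²] − (E[X])² = 57.23 − 34.2225 = 23.0075.

23.0075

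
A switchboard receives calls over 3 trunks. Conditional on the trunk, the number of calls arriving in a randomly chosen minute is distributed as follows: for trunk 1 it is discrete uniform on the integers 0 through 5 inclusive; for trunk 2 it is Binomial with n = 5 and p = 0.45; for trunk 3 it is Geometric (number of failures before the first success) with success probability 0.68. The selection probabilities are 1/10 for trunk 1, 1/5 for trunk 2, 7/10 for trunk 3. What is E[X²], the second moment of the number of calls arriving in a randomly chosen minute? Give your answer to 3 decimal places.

2.816

For each component E[X²] = Var + (mean)², giving 1: 9.16667; 2: 6.3; 3: 0.913495.
Overall E[X²] = 0.1·9.16667 + 0.2·6.3 + 0.7·0.913495 = 2.81611.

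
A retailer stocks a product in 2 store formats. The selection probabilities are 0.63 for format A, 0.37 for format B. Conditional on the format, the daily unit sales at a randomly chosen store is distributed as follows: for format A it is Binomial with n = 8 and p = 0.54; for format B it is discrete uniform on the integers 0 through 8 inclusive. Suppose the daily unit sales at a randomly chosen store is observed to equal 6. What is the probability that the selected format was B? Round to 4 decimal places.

Likelihoods P(X=6 | ·): A: 0.146905; B: 0.111111.
Posterior ∝ prior × likelihood. Numerator for B: 0.37·0.111111 = 0.0411111.
Normalizing constant: 0.63·0.146905 + 0.37·0.111111 = 0.133661.
P(B | observation) = 0.0411111 / 0.133661 = 0.307577.

0.3076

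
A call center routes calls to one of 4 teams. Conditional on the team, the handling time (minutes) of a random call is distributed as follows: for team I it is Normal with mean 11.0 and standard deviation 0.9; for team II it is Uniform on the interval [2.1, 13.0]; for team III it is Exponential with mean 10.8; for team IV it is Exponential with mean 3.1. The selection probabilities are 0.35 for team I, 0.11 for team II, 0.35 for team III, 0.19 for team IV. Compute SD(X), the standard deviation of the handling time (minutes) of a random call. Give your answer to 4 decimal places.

7.3075

Per component, I: μ=11, E[X²]=121.81; II: μ=7.55, E[X²]=66.9033; III: μ=10.8, E[X²]=233.28; IV: μ=3.1, E[X²]=19.22.
E[X] = 0.35·11 + 0.11·7.55 + 0.35·10.8 + 0.19·3.1 = 9.0495.
E[X²] = 0.35·121.81 + 0.11·66.9033 + 0.35·233.28 + 0.19·19.22 = 135.293.
Var(X) = E[X²] − (E[X])² = 135.293 − 81.8935 = 53.3992.
SD(X) = √53.3992 = 7.30748.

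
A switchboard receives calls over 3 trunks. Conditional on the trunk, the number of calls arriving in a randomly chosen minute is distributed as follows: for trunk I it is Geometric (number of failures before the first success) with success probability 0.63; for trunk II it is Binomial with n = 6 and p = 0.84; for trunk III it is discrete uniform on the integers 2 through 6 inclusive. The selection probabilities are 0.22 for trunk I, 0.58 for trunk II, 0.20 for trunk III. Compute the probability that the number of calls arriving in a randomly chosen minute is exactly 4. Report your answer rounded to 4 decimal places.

Conditional on each trunk, P(X = 4): I: 0.0118072; II: 0.191183; III: 0.2.
By total probability, P(X = 4) = 0.22·0.0118072 + 0.58·0.191183 + 0.2·0.2 = 0.153483.

0.1535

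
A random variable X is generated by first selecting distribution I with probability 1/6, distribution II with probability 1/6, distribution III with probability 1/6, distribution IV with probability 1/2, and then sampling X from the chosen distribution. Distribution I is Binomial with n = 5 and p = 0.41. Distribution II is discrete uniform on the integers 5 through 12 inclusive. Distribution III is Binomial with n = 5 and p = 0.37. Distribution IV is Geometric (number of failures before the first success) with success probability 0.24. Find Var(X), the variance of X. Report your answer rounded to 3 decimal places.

Per component, I: μ=2.05, E[X²]=5.412; II: μ=8.5, E[X²]=77.5; III: μ=1.85, E[X²]=4.588; IV: μ=3.16667, E[X²]=23.2222.
E[X] = 0.166667·2.05 + 0.166667·8.5 + 0.166667·1.85 + 0.5·3.16667 = 3.65.
E[X²] = 0.166667·5.412 + 0.166667·77.5 + 0.166667·4.588 + 0.5·23.2222 = 26.1944.
Var(X) = E[X²] − (E[X])² = 26.1944 − 13.3225 = 12.8719.

12.872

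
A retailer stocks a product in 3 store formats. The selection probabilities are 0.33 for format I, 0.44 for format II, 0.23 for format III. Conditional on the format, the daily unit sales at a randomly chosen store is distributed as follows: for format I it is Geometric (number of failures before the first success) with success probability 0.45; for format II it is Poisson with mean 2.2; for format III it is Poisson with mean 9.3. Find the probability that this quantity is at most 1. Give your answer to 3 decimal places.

Conditional on each format, P(X ≤ 1): I: 0.6975; II: 0.35457; III: 0.00094167.
By total probability, P(X ≤ 1) = 0.33·0.6975 + 0.44·0.35457 + 0.23·0.00094167 = 0.386402.

0.386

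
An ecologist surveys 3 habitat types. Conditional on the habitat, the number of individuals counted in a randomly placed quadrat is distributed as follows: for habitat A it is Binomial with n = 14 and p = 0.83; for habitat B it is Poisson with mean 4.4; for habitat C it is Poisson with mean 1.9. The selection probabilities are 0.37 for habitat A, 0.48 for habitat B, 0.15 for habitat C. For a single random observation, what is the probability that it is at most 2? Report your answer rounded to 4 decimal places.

Conditional on each habitat, P(X ≤ 2): A: 3.76923e-08; B: 0.185142; C: 0.70372.
By total probability, P(X ≤ 2) = 0.37·3.76923e-08 + 0.48·0.185142 + 0.15·0.70372 = 0.194426.

0.1944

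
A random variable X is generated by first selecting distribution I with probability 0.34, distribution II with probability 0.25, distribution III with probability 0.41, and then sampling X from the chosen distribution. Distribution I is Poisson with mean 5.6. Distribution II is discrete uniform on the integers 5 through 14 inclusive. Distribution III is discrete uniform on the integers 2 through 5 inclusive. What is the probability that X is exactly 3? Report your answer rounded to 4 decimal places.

0.1393

Conditional on each component, P(X = 3): I: 0.108234; II: 0; III: 0.25.
By total probability, P(X = 3) = 0.34·0.108234 + 0.25·0 + 0.41·0.25 = 0.1393.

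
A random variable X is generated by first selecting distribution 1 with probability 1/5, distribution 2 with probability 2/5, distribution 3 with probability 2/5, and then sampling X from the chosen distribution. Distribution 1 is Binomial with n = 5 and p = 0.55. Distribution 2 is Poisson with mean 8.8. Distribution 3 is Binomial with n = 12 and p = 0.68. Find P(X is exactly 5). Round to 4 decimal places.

Conditional on each component, P(X = 5): 1: 0.0503284; 2: 0.0662889; 3: 0.0395658.
By total probability, P(X = 5) = 0.2·0.0503284 + 0.4·0.0662889 + 0.4·0.0395658 = 0.0524075.

0.0524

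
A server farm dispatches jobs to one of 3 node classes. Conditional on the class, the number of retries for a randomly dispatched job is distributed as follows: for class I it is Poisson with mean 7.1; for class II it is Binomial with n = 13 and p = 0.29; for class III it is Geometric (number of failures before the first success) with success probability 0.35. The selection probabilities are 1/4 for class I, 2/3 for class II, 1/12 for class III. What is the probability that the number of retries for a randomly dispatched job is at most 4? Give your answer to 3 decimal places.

0.571

Conditional on each class, P(X ≤ 4): I: 0.164063; II: 0.684047; III: 0.883971.
By total probability, P(X ≤ 4) = 0.25·0.164063 + 0.666667·0.684047 + 0.0833333·0.883971 = 0.570711.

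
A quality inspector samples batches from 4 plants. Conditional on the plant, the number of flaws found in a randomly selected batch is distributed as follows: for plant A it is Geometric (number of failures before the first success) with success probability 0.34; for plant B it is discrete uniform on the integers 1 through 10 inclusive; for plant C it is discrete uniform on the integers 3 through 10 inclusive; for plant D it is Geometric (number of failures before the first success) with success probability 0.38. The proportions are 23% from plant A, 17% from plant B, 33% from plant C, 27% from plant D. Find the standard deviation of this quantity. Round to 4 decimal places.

3.2467

Per component, A: μ=1.94118, E[X²]=9.47751; B: μ=5.5, E[X²]=38.5; C: μ=6.5, E[X²]=47.5; D: μ=1.63158, E[X²]=6.95568.
E[X] = 0.23·1.94118 + 0.17·5.5 + 0.33·6.5 + 0.27·1.63158 = 3.967.
E[X²] = 0.23·9.47751 + 0.17·38.5 + 0.33·47.5 + 0.27·6.95568 = 26.2779.
Var(X) = E[X²] − (E[X])² = 26.2779 − 15.7371 = 10.5408.
SD(X) = √10.5408 = 3.24666.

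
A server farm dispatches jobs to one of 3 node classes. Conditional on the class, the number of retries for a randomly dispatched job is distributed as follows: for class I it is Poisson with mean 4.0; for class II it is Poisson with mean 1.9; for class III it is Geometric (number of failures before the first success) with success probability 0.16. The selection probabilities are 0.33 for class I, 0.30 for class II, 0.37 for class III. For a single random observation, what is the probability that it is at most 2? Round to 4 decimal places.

Conditional on each class, P(X ≤ 2): I: 0.238103; II: 0.70372; III: 0.407296.
By total probability, P(X ≤ 2) = 0.33·0.238103 + 0.3·0.70372 + 0.37·0.407296 = 0.44039.

0.4404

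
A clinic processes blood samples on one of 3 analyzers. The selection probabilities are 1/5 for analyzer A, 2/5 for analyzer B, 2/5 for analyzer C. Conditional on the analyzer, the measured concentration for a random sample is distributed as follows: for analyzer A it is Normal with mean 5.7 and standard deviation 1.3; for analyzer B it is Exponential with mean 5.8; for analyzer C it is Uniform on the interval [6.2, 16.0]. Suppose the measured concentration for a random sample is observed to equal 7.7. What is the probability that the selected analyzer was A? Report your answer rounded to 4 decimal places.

0.2413

Likelihoods f(7.7 | ·): A: 0.0939742; B: 0.0457097; C: 0.102041.
Posterior ∝ prior × likelihood. Numerator for A: 0.2·0.0939742 = 0.0187948.
Normalizing constant: 0.2·0.0939742 + 0.4·0.0457097 + 0.4·0.102041 = 0.0778951.
P(A | observation) = 0.0187948 / 0.0778951 = 0.241284.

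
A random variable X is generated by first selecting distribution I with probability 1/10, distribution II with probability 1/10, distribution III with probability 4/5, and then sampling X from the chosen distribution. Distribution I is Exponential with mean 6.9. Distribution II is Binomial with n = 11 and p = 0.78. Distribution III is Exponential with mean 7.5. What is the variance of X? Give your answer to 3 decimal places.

Per component, I: μ=6.9, E[X²]=95.22; II: μ=8.58, E[X²]=75.504; III: μ=7.5, E[X²]=112.5.
E[X] = 0.1·6.9 + 0.1·8.58 + 0.8·7.5 = 7.548.
E[X²] = 0.1·95.22 + 0.1·75.504 + 0.8·112.5 = 107.072.
Var(X) = E[X²] − (E[X])² = 107.072 − 56.9723 = 50.1001.

50.100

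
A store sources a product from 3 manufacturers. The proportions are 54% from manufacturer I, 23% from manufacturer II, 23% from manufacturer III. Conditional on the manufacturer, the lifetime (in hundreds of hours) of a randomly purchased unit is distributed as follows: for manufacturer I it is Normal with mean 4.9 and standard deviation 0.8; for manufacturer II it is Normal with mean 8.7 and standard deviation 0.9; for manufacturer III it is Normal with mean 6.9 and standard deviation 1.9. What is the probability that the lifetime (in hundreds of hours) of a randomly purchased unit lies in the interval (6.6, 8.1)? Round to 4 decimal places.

0.1336

Conditional on each manufacturer, P(6.6 < X < 8.1): I: 0.0167616; II: 0.242677; III: 0.298899.
By total probability, P(6.6 < X < 8.1) = 0.54·0.0167616 + 0.23·0.242677 + 0.23·0.298899 = 0.133614.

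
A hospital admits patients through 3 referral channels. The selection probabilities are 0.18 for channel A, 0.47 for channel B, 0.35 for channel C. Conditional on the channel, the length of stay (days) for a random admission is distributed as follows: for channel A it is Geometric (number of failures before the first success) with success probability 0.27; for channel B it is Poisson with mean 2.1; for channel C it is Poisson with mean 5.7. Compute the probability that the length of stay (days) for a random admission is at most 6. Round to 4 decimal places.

Conditional on each channel, P(X ≤ 6): A: 0.889526; B: 0.994138; C: 0.654366.
By total probability, P(X ≤ 6) = 0.18·0.889526 + 0.47·0.994138 + 0.35·0.654366 = 0.856388.

0.8564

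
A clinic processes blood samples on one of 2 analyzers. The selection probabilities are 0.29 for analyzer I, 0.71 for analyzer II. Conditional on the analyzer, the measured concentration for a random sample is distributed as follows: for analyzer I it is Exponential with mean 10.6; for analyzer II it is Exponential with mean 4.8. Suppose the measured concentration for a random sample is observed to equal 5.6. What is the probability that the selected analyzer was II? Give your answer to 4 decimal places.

Likelihoods f(5.6 | ·): I: 0.0556231; II: 0.0648757.
Posterior ∝ prior × likelihood. Numerator for II: 0.71·0.0648757 = 0.0460617.
Normalizing constant: 0.29·0.0556231 + 0.71·0.0648757 = 0.0621924.
P(II | observation) = 0.0460617 / 0.0621924 = 0.740632.

0.7406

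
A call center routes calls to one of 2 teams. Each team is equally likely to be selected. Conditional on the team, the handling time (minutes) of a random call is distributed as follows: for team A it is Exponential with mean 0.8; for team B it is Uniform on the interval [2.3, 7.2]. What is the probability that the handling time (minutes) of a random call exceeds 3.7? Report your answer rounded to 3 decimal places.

Conditional on each team, P(X > 3.7): A: 0.00980366; B: 0.714286.
By total probability, P(X > 3.7) = 0.5·0.00980366 + 0.5·0.714286 = 0.362045.

0.362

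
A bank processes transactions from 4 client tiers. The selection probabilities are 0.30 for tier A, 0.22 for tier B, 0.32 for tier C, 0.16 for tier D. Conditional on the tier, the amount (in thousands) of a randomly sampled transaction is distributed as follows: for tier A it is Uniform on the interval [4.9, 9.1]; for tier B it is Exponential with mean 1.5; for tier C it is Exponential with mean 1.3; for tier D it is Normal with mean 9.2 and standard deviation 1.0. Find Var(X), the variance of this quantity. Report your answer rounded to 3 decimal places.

Per component, A: μ=7, E[X²]=50.47; B: μ=1.5, E[X²]=4.5; C: μ=1.3, E[X²]=3.38; D: μ=9.2, E[X²]=85.64.
E[X] = 0.3·7 + 0.22·1.5 + 0.32·1.3 + 0.16·9.2 = 4.318.
E[X²] = 0.3·50.47 + 0.22·4.5 + 0.32·3.38 + 0.16·85.64 = 30.915.
Var(X) = E[X²] − (E[X])² = 30.915 − 18.6451 = 12.2699.

12.270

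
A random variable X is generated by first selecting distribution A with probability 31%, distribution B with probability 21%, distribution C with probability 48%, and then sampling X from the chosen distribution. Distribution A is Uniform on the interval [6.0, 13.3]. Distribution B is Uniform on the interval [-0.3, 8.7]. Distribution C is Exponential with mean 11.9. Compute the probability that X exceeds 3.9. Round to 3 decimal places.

0.768

Conditional on each component, P(X > 3.9): A: 1; B: 0.533333; C: 0.720557.
By total probability, P(X > 3.9) = 0.31·1 + 0.21·0.533333 + 0.48·0.720557 = 0.767867.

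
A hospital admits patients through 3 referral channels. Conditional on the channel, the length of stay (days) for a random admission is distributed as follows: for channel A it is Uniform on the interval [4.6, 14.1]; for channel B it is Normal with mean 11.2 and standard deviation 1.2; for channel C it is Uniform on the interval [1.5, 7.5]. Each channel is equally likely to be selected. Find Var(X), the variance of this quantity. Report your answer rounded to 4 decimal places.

Per component, A: μ=9.35, E[X²]=94.9433; B: μ=11.2, E[X²]=126.88; C: μ=4.5, E[X²]=23.25.
E[X] = 0.333333·9.35 + 0.333333·11.2 + 0.333333·4.5 = 8.35.
E[X²] = 0.333333·94.9433 + 0.333333·126.88 + 0.333333·23.25 = 81.6911.
Var(X) = E[X²] − (E[X])² = 81.6911 − 69.7225 = 11.9686.

11.9686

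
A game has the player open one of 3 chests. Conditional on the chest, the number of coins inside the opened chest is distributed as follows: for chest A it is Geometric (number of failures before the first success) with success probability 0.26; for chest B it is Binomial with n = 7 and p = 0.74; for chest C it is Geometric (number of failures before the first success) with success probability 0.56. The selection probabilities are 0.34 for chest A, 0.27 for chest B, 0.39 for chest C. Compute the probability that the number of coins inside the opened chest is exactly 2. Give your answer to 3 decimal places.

Conditional on each chest, P(X = 2): A: 0.142376; B: 0.0136631; C: 0.108416.
By total probability, P(X = 2) = 0.34·0.142376 + 0.27·0.0136631 + 0.39·0.108416 = 0.0943791.

0.094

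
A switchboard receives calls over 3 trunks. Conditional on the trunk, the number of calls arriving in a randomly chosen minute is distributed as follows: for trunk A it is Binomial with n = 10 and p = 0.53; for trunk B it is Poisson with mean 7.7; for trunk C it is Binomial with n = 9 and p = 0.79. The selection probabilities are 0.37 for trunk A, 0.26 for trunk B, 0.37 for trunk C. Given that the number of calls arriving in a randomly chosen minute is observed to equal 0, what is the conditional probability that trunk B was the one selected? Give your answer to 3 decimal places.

0.377

Likelihoods P(X=0 | ·): A: 0.000525991; B: 0.000452827; C: 7.9428e-07.
Posterior ∝ prior × likelihood. Numerator for B: 0.26·0.000452827 = 0.000117735.
Normalizing constant: 0.37·0.000525991 + 0.26·0.000452827 + 0.37·7.9428e-07 = 0.000312646.
P(B | observation) = 0.000117735 / 0.000312646 = 0.376577.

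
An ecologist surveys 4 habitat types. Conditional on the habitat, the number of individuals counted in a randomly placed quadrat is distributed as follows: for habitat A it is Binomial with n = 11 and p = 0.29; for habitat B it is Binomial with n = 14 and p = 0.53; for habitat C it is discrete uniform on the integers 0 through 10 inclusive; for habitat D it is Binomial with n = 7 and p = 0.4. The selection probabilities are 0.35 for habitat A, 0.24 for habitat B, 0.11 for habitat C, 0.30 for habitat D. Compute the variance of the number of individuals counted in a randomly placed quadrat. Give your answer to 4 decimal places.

Per component, A: μ=3.19, E[X²]=12.441; B: μ=7.42, E[X²]=58.5438; C: μ=5, E[X²]=35; D: μ=2.8, E[X²]=9.52.
E[X] = 0.35·3.19 + 0.24·7.42 + 0.11·5 + 0.3·2.8 = 4.2873.
E[X²] = 0.35·12.441 + 0.24·58.5438 + 0.11·35 + 0.3·9.52 = 25.1109.
Var(X) = E[X²] − (E[X])² = 25.1109 − 18.3809 = 6.72992.

6.7299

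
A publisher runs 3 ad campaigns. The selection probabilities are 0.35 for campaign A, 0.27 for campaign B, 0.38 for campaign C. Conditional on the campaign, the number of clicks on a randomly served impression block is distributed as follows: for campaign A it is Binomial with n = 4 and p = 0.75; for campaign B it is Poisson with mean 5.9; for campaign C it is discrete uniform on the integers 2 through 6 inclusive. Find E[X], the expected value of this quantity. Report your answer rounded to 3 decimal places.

4.163

Component means — A: 3; B: 5.9; C: 4.
E[X] = 0.35·3 + 0.27·5.9 + 0.38·4 = 4.163.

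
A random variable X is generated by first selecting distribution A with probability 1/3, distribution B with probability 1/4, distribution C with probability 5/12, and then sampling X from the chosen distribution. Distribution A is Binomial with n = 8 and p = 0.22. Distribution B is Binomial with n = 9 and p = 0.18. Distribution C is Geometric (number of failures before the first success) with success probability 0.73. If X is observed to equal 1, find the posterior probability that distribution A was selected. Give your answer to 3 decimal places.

0.385

Likelihoods P(X=1 | ·): A: 0.309154; B: 0.331151; C: 0.1971.
Posterior ∝ prior × likelihood. Numerator for A: 0.333333·0.309154 = 0.103051.
Normalizing constant: 0.333333·0.309154 + 0.25·0.331151 + 0.416667·0.1971 = 0.267964.
P(A | observation) = 0.103051 / 0.267964 = 0.384572.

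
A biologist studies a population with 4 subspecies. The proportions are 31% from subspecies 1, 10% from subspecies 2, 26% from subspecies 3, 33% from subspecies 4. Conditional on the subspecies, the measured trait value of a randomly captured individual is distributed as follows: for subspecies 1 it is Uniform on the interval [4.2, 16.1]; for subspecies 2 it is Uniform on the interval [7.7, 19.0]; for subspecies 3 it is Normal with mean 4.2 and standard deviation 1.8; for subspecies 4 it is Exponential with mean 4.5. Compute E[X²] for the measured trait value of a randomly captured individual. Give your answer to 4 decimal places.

For each component E[X²] = Var + (mean)², giving 1: 114.823; 2: 188.863; 3: 20.88; 4: 40.5.
Overall E[X²] = 0.31·114.823 + 0.1·188.863 + 0.26·20.88 + 0.33·40.5 = 73.2754.

73.2754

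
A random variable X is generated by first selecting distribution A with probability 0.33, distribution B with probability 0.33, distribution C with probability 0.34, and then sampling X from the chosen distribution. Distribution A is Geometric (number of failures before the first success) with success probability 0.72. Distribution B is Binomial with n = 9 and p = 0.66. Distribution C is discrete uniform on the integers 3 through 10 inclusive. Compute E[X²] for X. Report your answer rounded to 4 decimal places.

For each component E[X²] = Var + (mean)², giving A: 0.691358; B: 37.3032; C: 47.5.
Overall E[X²] = 0.33·0.691358 + 0.33·37.3032 + 0.34·47.5 = 28.6882.

28.6882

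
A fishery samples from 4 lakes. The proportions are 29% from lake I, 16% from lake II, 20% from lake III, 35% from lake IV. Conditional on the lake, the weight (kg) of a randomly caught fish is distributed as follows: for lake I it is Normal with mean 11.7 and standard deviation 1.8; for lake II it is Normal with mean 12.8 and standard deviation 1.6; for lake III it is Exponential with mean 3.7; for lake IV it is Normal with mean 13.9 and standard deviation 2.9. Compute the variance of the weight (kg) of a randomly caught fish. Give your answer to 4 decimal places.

21.2906

Per component, I: μ=11.7, E[X²]=140.13; II: μ=12.8, E[X²]=166.4; III: μ=3.7, E[X²]=27.38; IV: μ=13.9, E[X²]=201.62.
E[X] = 0.29·11.7 + 0.16·12.8 + 0.2·3.7 + 0.35·13.9 = 11.046.
E[X²] = 0.29·140.13 + 0.16·166.4 + 0.2·27.38 + 0.35·201.62 = 143.305.
Var(X) = E[X²] − (E[X])² = 143.305 − 122.014 = 21.2906.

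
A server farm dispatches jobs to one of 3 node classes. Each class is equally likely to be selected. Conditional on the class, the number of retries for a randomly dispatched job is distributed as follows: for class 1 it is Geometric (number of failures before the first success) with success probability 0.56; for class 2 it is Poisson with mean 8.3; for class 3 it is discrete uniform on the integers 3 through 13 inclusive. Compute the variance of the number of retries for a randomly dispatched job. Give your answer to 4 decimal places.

Per component, 1: μ=0.785714, E[X²]=2.02041; 2: μ=8.3, E[X²]=77.19; 3: μ=8, E[X²]=74.
E[X] = 0.333333·0.785714 + 0.333333·8.3 + 0.333333·8 = 5.69524.
E[X²] = 0.333333·2.02041 + 0.333333·77.19 + 0.333333·74 = 51.0701.
Var(X) = E[X²] − (E[X])² = 51.0701 − 32.4357 = 18.6344.

18.6344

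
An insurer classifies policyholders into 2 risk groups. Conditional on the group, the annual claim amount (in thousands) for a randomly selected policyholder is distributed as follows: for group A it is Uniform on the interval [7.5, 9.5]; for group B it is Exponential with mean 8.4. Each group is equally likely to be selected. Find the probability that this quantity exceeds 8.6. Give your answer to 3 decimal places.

Conditional on each group, P(X > 8.6): A: 0.45; B: 0.359224.
By total probability, P(X > 8.6) = 0.5·0.45 + 0.5·0.359224 = 0.404612.

0.405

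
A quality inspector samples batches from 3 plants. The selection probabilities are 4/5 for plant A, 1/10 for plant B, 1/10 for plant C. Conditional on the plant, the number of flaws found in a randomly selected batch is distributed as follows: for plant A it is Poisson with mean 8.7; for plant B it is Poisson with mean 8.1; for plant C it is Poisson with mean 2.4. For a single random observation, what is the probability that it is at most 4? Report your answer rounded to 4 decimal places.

Conditional on each plant, P(X ≤ 4): A: 0.0659685; B: 0.0940485; C: 0.904131.
By total probability, P(X ≤ 4) = 0.8·0.0659685 + 0.1·0.0940485 + 0.1·0.904131 = 0.152593.

0.1526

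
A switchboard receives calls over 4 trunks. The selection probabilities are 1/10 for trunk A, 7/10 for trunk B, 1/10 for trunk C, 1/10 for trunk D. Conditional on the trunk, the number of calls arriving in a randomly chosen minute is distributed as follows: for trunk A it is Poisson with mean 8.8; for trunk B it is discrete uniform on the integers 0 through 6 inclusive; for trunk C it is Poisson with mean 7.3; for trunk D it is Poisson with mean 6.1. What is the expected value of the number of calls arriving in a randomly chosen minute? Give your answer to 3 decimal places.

4.320

Component means — A: 8.8; B: 3; C: 7.3; D: 6.1.
E[X] = 0.1·8.8 + 0.7·3 + 0.1·7.3 + 0.1·6.1 = 4.32.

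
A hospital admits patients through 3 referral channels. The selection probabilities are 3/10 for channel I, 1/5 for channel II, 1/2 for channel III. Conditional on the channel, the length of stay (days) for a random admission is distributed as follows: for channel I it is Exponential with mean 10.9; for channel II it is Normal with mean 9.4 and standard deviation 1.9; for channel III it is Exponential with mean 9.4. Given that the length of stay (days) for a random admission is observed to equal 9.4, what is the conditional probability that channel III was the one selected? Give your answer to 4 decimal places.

0.2674

Likelihoods f(9.4 | ·): I: 0.0387297; II: 0.20997; III: 0.0391361.
Posterior ∝ prior × likelihood. Numerator for III: 0.5·0.0391361 = 0.0195681.
Normalizing constant: 0.3·0.0387297 + 0.2·0.20997 + 0.5·0.0391361 = 0.0731809.
P(III | observation) = 0.0195681 / 0.0731809 = 0.267393.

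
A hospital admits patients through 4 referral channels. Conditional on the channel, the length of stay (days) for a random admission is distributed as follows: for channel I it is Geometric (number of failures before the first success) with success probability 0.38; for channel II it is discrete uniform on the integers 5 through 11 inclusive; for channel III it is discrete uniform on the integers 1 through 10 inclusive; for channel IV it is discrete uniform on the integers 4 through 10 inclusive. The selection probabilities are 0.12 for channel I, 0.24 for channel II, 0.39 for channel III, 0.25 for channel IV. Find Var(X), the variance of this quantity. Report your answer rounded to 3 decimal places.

Per component, I: μ=1.63158, E[X²]=6.95568; II: μ=8, E[X²]=68; III: μ=5.5, E[X²]=38.5; IV: μ=7, E[X²]=53.
E[X] = 0.12·1.63158 + 0.24·8 + 0.39·5.5 + 0.25·7 = 6.01079.
E[X²] = 0.12·6.95568 + 0.24·68 + 0.39·38.5 + 0.25·53 = 45.4197.
Var(X) = E[X²] − (E[X])² = 45.4197 − 36.1296 = 9.29009.

9.290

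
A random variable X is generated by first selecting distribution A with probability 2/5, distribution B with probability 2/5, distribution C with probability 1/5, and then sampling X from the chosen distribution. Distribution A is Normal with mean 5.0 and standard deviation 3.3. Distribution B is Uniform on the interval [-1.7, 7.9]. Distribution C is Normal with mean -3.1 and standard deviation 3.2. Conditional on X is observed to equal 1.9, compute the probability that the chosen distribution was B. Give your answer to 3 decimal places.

0.520

Likelihoods f(1.9 | ·): A: 0.0777628; B: 0.104167; C: 0.0367803.
Posterior ∝ prior × likelihood. Numerator for B: 0.4·0.104167 = 0.0416667.
Normalizing constant: 0.4·0.0777628 + 0.4·0.104167 + 0.2·0.0367803 = 0.0801279.
P(B | observation) = 0.0416667 / 0.0801279 = 0.520002.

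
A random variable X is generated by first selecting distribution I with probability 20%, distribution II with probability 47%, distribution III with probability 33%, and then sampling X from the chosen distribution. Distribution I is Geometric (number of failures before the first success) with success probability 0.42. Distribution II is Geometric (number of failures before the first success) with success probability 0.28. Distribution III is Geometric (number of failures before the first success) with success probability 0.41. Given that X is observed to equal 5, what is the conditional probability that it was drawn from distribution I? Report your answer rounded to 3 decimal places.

Likelihoods P(X=5 | ·): I: 0.027567; II: 0.0541777; III: 0.0293119.
Posterior ∝ prior × likelihood. Numerator for I: 0.2·0.027567 = 0.0055134.
Normalizing constant: 0.2·0.027567 + 0.47·0.0541777 + 0.33·0.0293119 = 0.0406498.
P(I | observation) = 0.0055134 / 0.0406498 = 0.135631.

0.136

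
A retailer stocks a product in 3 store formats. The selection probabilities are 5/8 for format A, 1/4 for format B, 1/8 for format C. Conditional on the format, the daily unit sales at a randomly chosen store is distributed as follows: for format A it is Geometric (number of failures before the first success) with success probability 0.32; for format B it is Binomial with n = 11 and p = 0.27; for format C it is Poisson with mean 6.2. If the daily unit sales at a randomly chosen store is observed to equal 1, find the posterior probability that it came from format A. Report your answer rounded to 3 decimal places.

Likelihoods P(X=1 | ·): A: 0.2176; B: 0.127639; C: 0.0125825.
Posterior ∝ prior × likelihood. Numerator for A: 0.625·0.2176 = 0.136.
Normalizing constant: 0.625·0.2176 + 0.25·0.127639 + 0.125·0.0125825 = 0.169483.
P(A | observation) = 0.136 / 0.169483 = 0.802442.

0.802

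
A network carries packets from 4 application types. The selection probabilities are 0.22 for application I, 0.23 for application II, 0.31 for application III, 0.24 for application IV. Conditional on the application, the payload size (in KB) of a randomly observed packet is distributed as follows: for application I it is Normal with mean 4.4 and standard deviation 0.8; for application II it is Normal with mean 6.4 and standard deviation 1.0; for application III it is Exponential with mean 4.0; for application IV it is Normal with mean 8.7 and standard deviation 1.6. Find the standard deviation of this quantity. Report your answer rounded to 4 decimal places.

3.0791

Per component, I: μ=4.4, E[X²]=20; II: μ=6.4, E[X²]=41.96; III: μ=4, E[X²]=32; IV: μ=8.7, E[X²]=78.25.
E[X] = 0.22·4.4 + 0.23·6.4 + 0.31·4 + 0.24·8.7 = 5.768.
E[X²] = 0.22·20 + 0.23·41.96 + 0.31·32 + 0.24·78.25 = 42.7508.
Var(X) = E[X²] − (E[X])² = 42.7508 − 33.2698 = 9.48098.
SD(X) = √9.48098 = 3.07912.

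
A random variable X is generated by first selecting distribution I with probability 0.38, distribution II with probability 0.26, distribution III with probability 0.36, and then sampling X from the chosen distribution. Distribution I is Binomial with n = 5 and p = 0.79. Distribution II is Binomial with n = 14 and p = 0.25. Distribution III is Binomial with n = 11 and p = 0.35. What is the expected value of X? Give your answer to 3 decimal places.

Component means — I: 3.95; II: 3.5; III: 3.85.
E[X] = 0.38·3.95 + 0.26·3.5 + 0.36·3.85 = 3.797.

3.797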